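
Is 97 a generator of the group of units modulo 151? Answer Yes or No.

No

φ(151) = 151 − 1 = 150 = 2 · 3 · 5^2.
Test 97^(150/q) mod 151 for each prime factor q of 150:
97^75 ≡ 1 (mod 151)  [q = 2: ≡ 1 ✗]
97^50 ≡ 32 (mod 151)  [q = 3: ≢ 1 ✓]
97^30 ≡ 19 (mod 151)  [q = 5: ≢ 1 ✓]
The check at q = 2 fails, so 97 generates a proper subgroup.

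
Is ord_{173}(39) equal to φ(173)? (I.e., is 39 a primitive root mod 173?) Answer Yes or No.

φ(173) = 173 − 1 = 172 = 2^2 · 43.
Test 39^(172/q) mod 173 for each prime factor q of 172:
39^86 ≡ 172 (mod 173)  [q = 2: ≢ 1 ✓]
39^4 ≡ 85 (mod 173)  [q = 43: ≢ 1 ✓]
Every test exponent gives a nontrivial residue, hence 39 generates the full group.

Yes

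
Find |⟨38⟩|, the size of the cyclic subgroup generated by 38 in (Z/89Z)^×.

88

By Lagrange's theorem, ord_89(38) divides φ(89) = 89 − 1 = 88 = 2^3 · 11.
Divisors of 88: 1, 2, 4, 8, 11, 22, 44, 88.
Test each divisor d:
38^1 ≡ 38
38^2 ≡ 20
38^4 ≡ 44
38^8 ≡ 67
38^11 ≡ 12
38^22 ≡ 55
38^44 ≡ 88
38^88 ≡ 1
Hence ord(38) = 88.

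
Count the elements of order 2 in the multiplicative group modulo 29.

φ(29) = 29 − 1 = 28 = 2^2 · 7.
Since (Z/29Z)^× is cyclic of order 28, the number of elements of order d is φ(d) when d | 28 and 0 otherwise.
2 | 28, and φ(2) = 2 − 1 = 1.

1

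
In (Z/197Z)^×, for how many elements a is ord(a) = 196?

84

φ(197) = 197 − 1 = 196 = 2^2 · 7^2.
Since (Z/197Z)^× is cyclic of order 196, the number of elements of order d is φ(d) when d | 196 and 0 otherwise.
196 = 2^2 · 7^2 divides 196, and φ(196) = 84.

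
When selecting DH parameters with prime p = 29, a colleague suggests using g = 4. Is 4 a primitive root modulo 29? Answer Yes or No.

φ(29) = 29 − 1 = 28 = 2^2 · 7.
4 is a primitive root mod 29 iff 4^(φ(29)/q) ≢ 1 for every prime q | φ(29), i.e. q ∈ {2, 7}.
4^14 ≡ 1 (mod 29)  [q = 2: ≡ 1 ✗]
4^4 ≡ 24 (mod 29)  [q = 7: ≢ 1 ✓]
4^14 ≡ 1 shows ord(4) | 14, strictly less than φ(29); not a primitive root.

No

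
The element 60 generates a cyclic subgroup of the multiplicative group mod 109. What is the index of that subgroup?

Since 60 ∈ (Z/109Z)^×, its order divides φ(109) = 109 − 1 = 108 = 2^2 · 3^3.
Divisors of 108: 1, 2, 3, 4, 6, 9, 12, 18, 27, 36, 54, 108.
Compute 60^d (mod 109) for the divisors d until we hit 1:
60^1 ≡ 60 (mod 109)
60^2 ≡ 3 (mod 109)
60^3 ≡ 71 (mod 109)
60^4 ≡ 9 (mod 109)
60^6 ≡ 27 (mod 109)
60^9 ≡ 64 (mod 109)
60^12 ≡ 75 (mod 109)
60^18 ≡ 63 (mod 109)
60^27 ≡ 108 (mod 109)
60^36 ≡ 45 (mod 109)
60^54 ≡ 1 (mod 109) ✓
So ord_109(60) = 54, hence |⟨60⟩| = 54.
Index = |(Z/109Z)^×| / |⟨60⟩| = 108 / 54 = 2.

2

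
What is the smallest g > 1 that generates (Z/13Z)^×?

2

φ(13) = 13 − 1 = 12 = 2^2 · 3.
Test candidates g = 2, 3, … against the prime factors q ∈ {2, 3} of φ(13): g is a generator iff g^(12/q) ≢ 1 for every such q.
g = 2: 2^6 ≡ 12; 2^4 ≡ 3 — none is 1, so 2 is a primitive root.
Hence the least primitive root of 13 is 2.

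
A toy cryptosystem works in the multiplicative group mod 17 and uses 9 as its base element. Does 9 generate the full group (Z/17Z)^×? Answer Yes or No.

No

φ(17) = 17 − 1 = 16 = 2^4.
An element g generates (Z/17Z)^× iff g^(16/q) ≢ 1 (mod 17) for each prime q ∈ {2}.
9^8 ≡ 1 (mod 17)  [q = 2: ≡ 1 ✗]
The check at q = 2 fails, so 9 generates a proper subgroup.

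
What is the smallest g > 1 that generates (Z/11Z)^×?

2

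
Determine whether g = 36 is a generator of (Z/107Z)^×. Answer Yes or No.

No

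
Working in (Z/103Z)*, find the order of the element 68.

51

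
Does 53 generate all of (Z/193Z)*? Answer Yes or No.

φ(193) = 193 − 1 = 192 = 2^6 · 3.
It suffices to check that the order of 53 is not a proper divisor of 192: compute 53^(192/q) for q ∈ {2, 3}.
53^96 ≡ 192 (mod 193)  [q = 2: ≢ 1 ✓]
53^64 ≡ 108 (mod 193)  [q = 3: ≢ 1 ✓]
None equal 1, so ord_193(53) = 192: 53 is a primitive root.

Yes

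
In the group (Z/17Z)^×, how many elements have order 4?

2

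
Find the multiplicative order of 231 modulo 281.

70

By Lagrange's theorem, ord_281(231) divides φ(281) = 281 − 1 = 280 = 2^3 · 5 · 7.
Divisors of 280: 1, 2, 4, 5, 7, 8, 10, 14, 20, 28, 35, 40, 56, 70, 140, 280.
Test each divisor d:
231^1 ≡ 231 (mod 281)
231^2 ≡ 252 (mod 281)
231^4 ≡ 279 (mod 281)
231^5 ≡ 100 (mod 281)
231^7 ≡ 191 (mod 281)
231^8 ≡ 4 (mod 281)
231^10 ≡ 165 (mod 281)
231^14 ≡ 232 (mod 281)
231^20 ≡ 249 (mod 281)
231^28 ≡ 153 (mod 281)
231^35 ≡ 280 (mod 281)
231^40 ≡ 181 (mod 281)
231^56 ≡ 86 (mod 281)
231^70 ≡ 1 (mod 281) ✓
Therefore the multiplicative order of 231 modulo 281 is 70.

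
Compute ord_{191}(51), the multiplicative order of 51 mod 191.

By Lagrange's theorem, ord_191(51) divides φ(191) = 191 − 1 = 190 = 2 · 5 · 19.
Divisors of 190: 1, 2, 5, 10, 19, 38, 95, 190.
Check 51^d mod 191 for each divisor in increasing order:
51^1 ≡ 51 (mod 191)
51^2 ≡ 118 (mod 191)
51^5 ≡ 177 (mod 191)
51^10 ≡ 5 (mod 191)
51^19 ≡ 184 (mod 191)
51^38 ≡ 49 (mod 191)
51^95 ≡ 1 (mod 191) ✓
Hence ord(51) = 95.

95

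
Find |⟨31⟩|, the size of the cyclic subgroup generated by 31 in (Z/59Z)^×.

By Lagrange's theorem, ord_59(31) divides φ(59) = 59 − 1 = 58 = 2 · 29.
Divisors of 58: 1, 2, 29, 58.
Test each divisor d:
31^1 ≡ 31 (mod 59)
31^2 ≡ 17 (mod 59)
31^29 ≡ 58 (mod 59)
31^58 ≡ 1 (mod 59) ✓
The smallest such exponent is 58, so the order of 31 is 58.

58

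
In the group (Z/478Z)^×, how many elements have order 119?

φ(478) = φ(2)·φ(239) = 1·238 = 238 = 2 · 7 · 17.
In a cyclic group of order 238, there are φ(d) elements of order d for each divisor d of 238, and zero for non-divisors.
119 = 7 · 17 divides 238, and φ(119) = 96.

96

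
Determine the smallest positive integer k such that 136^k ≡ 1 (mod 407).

Since 136 ∈ (Z/407Z)^×, its order divides φ(407) = φ(11·37) = (11−1)·(37−1) = 10·36 = 360 = 2^3 · 3^2 · 5.
Divisors of 360: 1, 2, 3, 4, 5, 6, 8, 9, 10, 12, 15, 18, 20, 24, 30, 36, 40, 45, 60, 72, 90, 120, 180, 360.
Evaluate successive powers at the divisors of 360:
136^1 ≡ 136
136^2 ≡ 181
136^3 ≡ 196
136^4 ≡ 201
136^5 ≡ 67
136^6 ≡ 158
136^8 ≡ 108
136^9 ≡ 36
136^10 ≡ 12
136^12 ≡ 137
136^15 ≡ 397
136^18 ≡ 75
136^20 ≡ 144
136^24 ≡ 47
136^30 ≡ 100
136^36 ≡ 334
136^40 ≡ 386
136^45 ≡ 221
136^60 ≡ 232
136^72 ≡ 38
136^90 ≡ 1
So ord_407(136) = 90.

90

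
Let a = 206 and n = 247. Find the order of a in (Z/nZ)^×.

The order of 206 must divide φ(247) = φ(13·19) = (13−1)·(19−1) = 12·18 = 216 = 2^3 · 3^3.
Divisors of 216: 1, 2, 3, 4, 6, 8, 9, 12, 18, 24, 27, 36, 54, 72, 108, 216.
Check 206^d mod 247 for each divisor in increasing order:
206^1 ≡ 206
206^2 ≡ 199
206^3 ≡ 239
206^4 ≡ 81
206^6 ≡ 64
206^8 ≡ 139
206^9 ≡ 229
206^12 ≡ 144
206^18 ≡ 77
206^24 ≡ 235
206^27 ≡ 96
206^36 ≡ 1
Therefore the multiplicative order of 206 modulo 247 is 36.

36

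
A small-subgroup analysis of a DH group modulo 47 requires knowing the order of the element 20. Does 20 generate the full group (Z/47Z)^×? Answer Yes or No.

Yes

φ(47) = 47 − 1 = 46 = 2 · 23.
An element g generates (Z/47Z)^× iff g^(46/q) ≢ 1 (mod 47) for each prime q ∈ {2, 23}.
20^23 ≡ 46 (mod 47)  [q = 2: ≢ 1 ✓]
20^2 ≡ 24 (mod 47)  [q = 23: ≢ 1 ✓]
Every test exponent gives a nontrivial residue, hence 20 generates the full group.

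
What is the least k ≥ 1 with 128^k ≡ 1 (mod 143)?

The order of 128 must divide φ(143) = φ(11·13) = (11−1)·(13−1) = 10·12 = 120 = 2^3 · 3 · 5.
Divisors of 120: 1, 2, 3, 4, 5, 6, 8, 10, 12, 15, 20, 24, 30, 40, 60, 120.
Compute 128^d (mod 143) for the divisors d until we hit 1:
128^1 ≡ 128 (mod 143)
128^2 ≡ 82 (mod 143)
128^3 ≡ 57 (mod 143)
128^4 ≡ 3 (mod 143)
128^5 ≡ 98 (mod 143)
128^6 ≡ 103 (mod 143)
128^8 ≡ 9 (mod 143)
128^10 ≡ 23 (mod 143)
128^12 ≡ 27 (mod 143)
128^15 ≡ 109 (mod 143)
128^20 ≡ 100 (mod 143)
128^24 ≡ 14 (mod 143)
128^30 ≡ 12 (mod 143)
128^40 ≡ 133 (mod 143)
128^60 ≡ 1 (mod 143) ✓
The smallest such exponent is 60, so the order of 128 is 60.

60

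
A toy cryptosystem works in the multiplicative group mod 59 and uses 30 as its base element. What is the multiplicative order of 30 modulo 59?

By Lagrange's theorem, ord_59(30) divides φ(59) = 59 − 1 = 58 = 2 · 29.
Divisors of 58: 1, 2, 29, 58.
Compute 30^d (mod 59) for the divisors d until we hit 1:
30^1 ≡ 30 (mod 59)
30^2 ≡ 15 (mod 59)
30^29 ≡ 58 (mod 59)
30^58 ≡ 1 (mod 59) ✓
Therefore the multiplicative order of 30 modulo 59 is 58.

58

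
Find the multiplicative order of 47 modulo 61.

ord(47) | φ(61) = 61 − 1 = 60 = 2^2 · 3 · 5.
Divisors of 60: 1, 2, 3, 4, 5, 6, 10, 12, 15, 20, 30, 60.
Evaluate successive powers at the divisors of 60:
47^1 ≡ 47 (mod 61)
47^2 ≡ 13 (mod 61)
47^3 ≡ 1 (mod 61) ✓
Therefore the multiplicative order of 47 modulo 61 is 3.

3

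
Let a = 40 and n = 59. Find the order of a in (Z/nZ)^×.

58

By Lagrange's theorem, ord_59(40) divides φ(59) = 59 − 1 = 58 = 2 · 29.
Divisors of 58: 1, 2, 29, 58.
Test each divisor d:
40^1 ≡ 40 (mod 59)
40^2 ≡ 7 (mod 59)
40^29 ≡ 58 (mod 59)
40^58 ≡ 1 (mod 59) ✓
The smallest such exponent is 58, so the order of 40 is 58.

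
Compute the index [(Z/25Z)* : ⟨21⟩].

4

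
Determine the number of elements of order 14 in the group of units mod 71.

6

φ(71) = 71 − 1 = 70 = 2 · 5 · 7.
In a cyclic group of order 70, there are φ(d) elements of order d for each divisor d of 70, and zero for non-divisors.
14 = 2 · 7 divides 70, and φ(14) = 6.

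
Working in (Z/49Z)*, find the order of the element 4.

Since 4 ∈ (Z/49Z)^×, its order divides φ(49) = φ(7^2) = 7·(7−1) = 42 = 2 · 3 · 7.
Divisors of 42: 1, 2, 3, 6, 7, 14, 21, 42.
Test each divisor d:
4^1 ≡ 4
4^2 ≡ 16
4^3 ≡ 15
4^6 ≡ 29
4^7 ≡ 18
4^14 ≡ 30
4^21 ≡ 1
Hence ord(4) = 21.

21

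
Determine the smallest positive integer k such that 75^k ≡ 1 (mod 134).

22

By Lagrange's theorem, ord_134(75) divides φ(134) = φ(2)·φ(67) = 1·66 = 66 = 2 · 3 · 11.
Divisors of 66: 1, 2, 3, 6, 11, 22, 33, 66.
Test each divisor d:
75^1 ≡ 75
75^2 ≡ 131
75^3 ≡ 43
75^6 ≡ 107
75^11 ≡ 133
75^22 ≡ 1
Hence ord(75) = 22.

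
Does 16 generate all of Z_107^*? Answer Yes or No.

No

φ(107) = 107 − 1 = 106 = 2 · 53.
It suffices to check that the order of 16 is not a proper divisor of 106: compute 16^(106/q) for q ∈ {2, 53}.
16^53 ≡ 1 (mod 107)  [q = 2: ≡ 1 ✗]
16^2 ≡ 42 (mod 107)  [q = 53: ≢ 1 ✓]
The check at q = 2 fails, so 16 generates a proper subgroup.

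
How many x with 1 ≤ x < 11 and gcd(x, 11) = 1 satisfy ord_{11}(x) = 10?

φ(11) = 11 − 1 = 10 = 2 · 5.
Since (Z/11Z)^× is cyclic of order 10, the number of elements of order d is φ(d) when d | 10 and 0 otherwise.
10 = 2 · 5 divides 10, and φ(10) = 4.

4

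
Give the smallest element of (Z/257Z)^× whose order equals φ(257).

3

φ(257) = 257 − 1 = 256 = 2^8.
Test candidates g = 2, 3, … against the prime factors q ∈ {2} of φ(257): g is a generator iff g^(256/q) ≢ 1 for every such q.
g = 2: 2^128 ≡ 1 — hits 1, so not a primitive root.
g = 3: 3^128 ≡ 256 — none is 1, so 3 is a primitive root.
The smallest primitive root modulo 257 is 3.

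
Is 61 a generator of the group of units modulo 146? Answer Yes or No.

No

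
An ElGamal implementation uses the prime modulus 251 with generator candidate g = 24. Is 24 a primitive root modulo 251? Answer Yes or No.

Yes

φ(251) = 251 − 1 = 250 = 2 · 5^3.
An element g generates (Z/251Z)^× iff g^(250/q) ≢ 1 (mod 251) for each prime q ∈ {2, 5}.
24^125 ≡ 250 (mod 251)  [q = 2: ≢ 1 ✓]
24^50 ≡ 219 (mod 251)  [q = 5: ≢ 1 ✓]
None equal 1, so ord_251(24) = 250: 24 is a primitive root.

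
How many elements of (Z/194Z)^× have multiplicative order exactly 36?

0

φ(194) = φ(2)·φ(97) = 1·96 = 96 = 2^5 · 3.
In a cyclic group of order 96, there are φ(d) elements of order d for each divisor d of 96, and zero for non-divisors.
Since 36 ∤ 96, the count is 0.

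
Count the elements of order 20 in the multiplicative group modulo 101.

8

φ(101) = 101 − 1 = 100 = 2^2 · 5^2.
Since (Z/101Z)^× is cyclic of order 100, the number of elements of order d is φ(d) when d | 100 and 0 otherwise.
20 = 2^2 · 5 divides 100, and φ(20) = 8.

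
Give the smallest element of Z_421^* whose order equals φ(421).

2

φ(421) = 421 − 1 = 420 = 2^2 · 3 · 5 · 7.
g is a primitive root iff g^(420/q) ≢ 1 (mod 421) for each prime q ∈ {2, 3, 5, 7}.
g = 2: 2^210 ≡ 420; 2^140 ≡ 400; 2^84 ≡ 279; 2^60 ≡ 370 — none is 1, so 2 is a primitive root.
The smallest primitive root modulo 421 is 2.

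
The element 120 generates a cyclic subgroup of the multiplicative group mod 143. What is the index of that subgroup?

20

ord(120) | φ(143) = φ(11·13) = (11−1)·(13−1) = 10·12 = 120 = 2^3 · 3 · 5.
Divisors of 120: 1, 2, 3, 4, 5, 6, 8, 10, 12, 15, 20, 24, 30, 40, 60, 120.
Compute 120^d (mod 143) for the divisors d until we hit 1:
120^1 ≡ 120 (mod 143)
120^2 ≡ 100 (mod 143)
120^3 ≡ 131 (mod 143)
120^4 ≡ 133 (mod 143)
120^5 ≡ 87 (mod 143)
120^6 ≡ 1 (mod 143) ✓
Thus |⟨120⟩| = ord(120) = 6.
[(Z/143Z)^× : ⟨120⟩] = 120/6 = 20.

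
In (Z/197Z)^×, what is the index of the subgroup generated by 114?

28

By Lagrange's theorem, ord_197(114) divides φ(197) = 197 − 1 = 196 = 2^2 · 7^2.
Divisors of 196: 1, 2, 4, 7, 14, 28, 49, 98, 196.
Evaluate successive powers at the divisors of 196:
114^1 ≡ 114
114^2 ≡ 191
114^4 ≡ 36
114^7 ≡ 1
The order of 114 is 7, so the subgroup it generates has 7 elements.
Index = |(Z/197Z)^×| / |⟨114⟩| = 196 / 7 = 28.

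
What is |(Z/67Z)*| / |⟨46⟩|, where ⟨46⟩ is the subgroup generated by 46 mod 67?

The order of 46 must divide φ(67) = 67 − 1 = 66 = 2 · 3 · 11.
Divisors of 66: 1, 2, 3, 6, 11, 22, 33, 66.
Check 46^d mod 67 for each divisor in increasing order:
46^1 ≡ 46 (mod 67)
46^2 ≡ 39 (mod 67)
46^3 ≡ 52 (mod 67)
46^6 ≡ 24 (mod 67)
46^11 ≡ 30 (mod 67)
46^22 ≡ 29 (mod 67)
46^33 ≡ 66 (mod 67)
46^66 ≡ 1 (mod 67) ✓
So ord_67(46) = 66, hence |⟨46⟩| = 66.
Index = |(Z/67Z)^×| / |⟨46⟩| = 66 / 66 = 1.

1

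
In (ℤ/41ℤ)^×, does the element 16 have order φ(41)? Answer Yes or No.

No

φ(41) = 41 − 1 = 40 = 2^3 · 5.
It suffices to check that the order of 16 is not a proper divisor of 40: compute 16^(40/q) for q ∈ {2, 5}.
16^20 ≡ 1 (mod 41)  [q = 2: ≡ 1 ✗]
16^8 ≡ 37 (mod 41)  [q = 5: ≢ 1 ✓]
The check at q = 2 fails, so 16 generates a proper subgroup.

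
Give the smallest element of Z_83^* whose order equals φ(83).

φ(83) = 83 − 1 = 82 = 2 · 41.
g is a primitive root iff g^(82/q) ≢ 1 (mod 83) for each prime q ∈ {2, 41}.
g = 2: 2^41 ≡ 82; 2^2 ≡ 4 — none is 1, so 2 is a primitive root.
So 2 is the smallest generator of (Z/83Z)^×.

2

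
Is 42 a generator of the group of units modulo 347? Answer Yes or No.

No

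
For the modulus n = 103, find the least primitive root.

φ(103) = 103 − 1 = 102 = 2 · 3 · 17.
Test candidates g = 2, 3, … against the prime factors q ∈ {2, 3, 17} of φ(103): g is a generator iff g^(102/q) ≢ 1 for every such q.
g = 2: 2^51 ≡ 1 — hits 1, so not a primitive root.
g = 3: 3^51 ≡ 102; 3^34 ≡ 1 — hits 1, so not a primitive root.
g = 4: 4^51 ≡ 1 — hits 1, so not a primitive root.
g = 5: 5^51 ≡ 102; 5^34 ≡ 56; 5^6 ≡ 72 — none is 1, so 5 is a primitive root.
The smallest primitive root modulo 103 is 5.

5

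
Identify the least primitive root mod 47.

φ(47) = 47 − 1 = 46 = 2 · 23.
Test candidates g = 2, 3, … against the prime factors q ∈ {2, 23} of φ(47): g is a generator iff g^(46/q) ≢ 1 for every such q.
g = 2: 2^23 ≡ 1 — hits 1, so not a primitive root.
g = 3: 3^23 ≡ 1 — hits 1, so not a primitive root.
g = 4: 4^23 ≡ 1 — hits 1, so not a primitive root.
g = 5: 5^23 ≡ 46; 5^2 ≡ 25 — none is 1, so 5 is a primitive root.
The smallest primitive root modulo 47 is 5.

5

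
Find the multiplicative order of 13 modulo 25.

20

By Lagrange's theorem, ord_25(13) divides φ(25) = φ(5^2) = 5·(5−1) = 20 = 2^2 · 5.
Divisors of 20: 1, 2, 4, 5, 10, 20.
Compute 13^d (mod 25) for the divisors d until we hit 1:
13^1 ≡ 13
13^2 ≡ 19
13^4 ≡ 11
13^5 ≡ 18
13^10 ≡ 24
13^20 ≡ 1
So ord_25(13) = 20.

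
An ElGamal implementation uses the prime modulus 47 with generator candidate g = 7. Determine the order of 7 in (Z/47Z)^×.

23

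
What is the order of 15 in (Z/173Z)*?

86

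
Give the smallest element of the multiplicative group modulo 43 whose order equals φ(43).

φ(43) = 43 − 1 = 42 = 2 · 3 · 7.
g is a primitive root iff g^(42/q) ≢ 1 (mod 43) for each prime q ∈ {2, 3, 7}.
g = 2: 2^21 ≡ 42; 2^14 ≡ 1 — hits 1, so not a primitive root.
g = 3: 3^21 ≡ 42; 3^14 ≡ 36; 3^6 ≡ 41 — none is 1, so 3 is a primitive root.
Hence the least primitive root of 43 is 3.

3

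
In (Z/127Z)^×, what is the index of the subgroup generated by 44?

2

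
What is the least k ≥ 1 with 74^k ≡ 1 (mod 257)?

256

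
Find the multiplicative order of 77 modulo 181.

180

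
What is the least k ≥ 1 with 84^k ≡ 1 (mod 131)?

The order of 84 must divide φ(131) = 131 − 1 = 130 = 2 · 5 · 13.
Divisors of 130: 1, 2, 5, 10, 13, 26, 65, 130.
Test each divisor d:
84^1 ≡ 84
84^2 ≡ 113
84^5 ≡ 99
84^10 ≡ 107
84^13 ≡ 1
The smallest such exponent is 13, so the order of 84 is 13.

13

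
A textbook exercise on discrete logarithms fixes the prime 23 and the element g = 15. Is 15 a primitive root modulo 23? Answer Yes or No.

φ(23) = 23 − 1 = 22 = 2 · 11.
An element g generates (Z/23Z)^× iff g^(22/q) ≢ 1 (mod 23) for each prime q ∈ {2, 11}.
15^11 ≡ 22 (mod 23)  [q = 2: ≢ 1 ✓]
15^2 ≡ 18 (mod 23)  [q = 11: ≢ 1 ✓]
Every test exponent gives a nontrivial residue, hence 15 generates the full group.

Yes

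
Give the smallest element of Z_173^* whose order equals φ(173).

φ(173) = 173 − 1 = 172 = 2^2 · 43.
g is a primitive root iff g^(172/q) ≢ 1 (mod 173) for each prime q ∈ {2, 43}.
g = 2: 2^86 ≡ 172; 2^4 ≡ 16 — none is 1, so 2 is a primitive root.
Hence the least primitive root of 173 is 2.

2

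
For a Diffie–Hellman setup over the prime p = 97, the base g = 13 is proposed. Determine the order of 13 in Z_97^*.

ord(13) | φ(97) = 97 − 1 = 96 = 2^5 · 3.
Divisors of 96: 1, 2, 3, 4, 6, 8, 12, 16, 24, 32, 48, 96.
Evaluate successive powers at the divisors of 96:
13^1 ≡ 13 (mod 97)
13^2 ≡ 72 (mod 97)
13^3 ≡ 63 (mod 97)
13^4 ≡ 43 (mod 97)
13^6 ≡ 89 (mod 97)
13^8 ≡ 6 (mod 97)
13^12 ≡ 64 (mod 97)
13^16 ≡ 36 (mod 97)
13^24 ≡ 22 (mod 97)
13^32 ≡ 35 (mod 97)
13^48 ≡ 96 (mod 97)
13^96 ≡ 1 (mod 97) ✓
Therefore the multiplicative order of 13 modulo 97 is 96.

96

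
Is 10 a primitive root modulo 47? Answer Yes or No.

Yes

φ(47) = 47 − 1 = 46 = 2 · 23.
10 is a primitive root mod 47 iff 10^(φ(47)/q) ≢ 1 for every prime q | φ(47), i.e. q ∈ {2, 23}.
10^23 ≡ 46 (mod 47)  [q = 2: ≢ 1 ✓]
10^2 ≡ 6 (mod 47)  [q = 23: ≢ 1 ✓]
None equal 1, so ord_47(10) = 46: 10 is a primitive root.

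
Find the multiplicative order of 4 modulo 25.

ord(4) | φ(25) = φ(5^2) = 5·(5−1) = 20 = 2^2 · 5.
Divisors of 20: 1, 2, 4, 5, 10, 20.
Compute 4^d (mod 25) for the divisors d until we hit 1:
4^1 ≡ 4 (mod 25)
4^2 ≡ 16 (mod 25)
4^4 ≡ 6 (mod 25)
4^5 ≡ 24 (mod 25)
4^10 ≡ 1 (mod 25) ✓
Hence ord(4) = 10.

10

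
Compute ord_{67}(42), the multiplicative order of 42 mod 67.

ord(42) | φ(67) = 67 − 1 = 66 = 2 · 3 · 11.
Divisors of 66: 1, 2, 3, 6, 11, 22, 33, 66.
Test each divisor d:
42^1 ≡ 42 (mod 67)
42^2 ≡ 22 (mod 67)
42^3 ≡ 53 (mod 67)
42^6 ≡ 62 (mod 67)
42^11 ≡ 66 (mod 67)
42^22 ≡ 1 (mod 67) ✓
The smallest such exponent is 22, so the order of 42 is 22.

22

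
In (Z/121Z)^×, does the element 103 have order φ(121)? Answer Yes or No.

No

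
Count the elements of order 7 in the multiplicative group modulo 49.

φ(49) = φ(7^2) = 7·(7−1) = 42 = 2 · 3 · 7.
(Z/49Z)^× is cyclic (|G| = 42); a cyclic group of order m has exactly φ(d) elements of each order d | m, and none otherwise.
7 | 42, and φ(7) = 7 − 1 = 6.

6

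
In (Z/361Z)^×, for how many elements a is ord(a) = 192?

0

φ(361) = φ(19^2) = 19·(19−1) = 342 = 2 · 3^2 · 19.
(Z/361Z)^× is cyclic (|G| = 342); a cyclic group of order m has exactly φ(d) elements of each order d | m, and none otherwise.
Here 342 is not a multiple of 192, so there are no elements of order 192.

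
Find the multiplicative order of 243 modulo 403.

Since 243 ∈ (Z/403Z)^×, its order divides φ(403) = φ(13·31) = (13−1)·(31−1) = 12·30 = 360 = 2^3 · 3^2 · 5.
Divisors of 360: 1, 2, 3, 4, 5, 6, 8, 9, 10, 12, 15, 18, 20, 24, 30, 36, 40, 45, 60, 72, 90, 120, 180, 360.
Evaluate successive powers at the divisors of 360:
243^1 ≡ 243 (mod 403)
243^2 ≡ 211 (mod 403)
243^3 ≡ 92 (mod 403)
243^4 ≡ 191 (mod 403)
243^5 ≡ 68 (mod 403)
243^6 ≡ 1 (mod 403) ✓
The smallest such exponent is 6, so the order of 243 is 6.

6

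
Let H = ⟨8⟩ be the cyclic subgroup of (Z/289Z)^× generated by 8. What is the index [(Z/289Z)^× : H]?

ord(8) | φ(289) = φ(17^2) = 17·(17−1) = 272 = 2^4 · 17.
Divisors of 272: 1, 2, 4, 8, 16, 17, 34, 68, 136, 272.
Evaluate successive powers at the divisors of 272:
8^1 ≡ 8 (mod 289)
8^2 ≡ 64 (mod 289)
8^4 ≡ 50 (mod 289)
8^8 ≡ 188 (mod 289)
8^16 ≡ 86 (mod 289)
8^17 ≡ 110 (mod 289)
8^34 ≡ 251 (mod 289)
8^68 ≡ 288 (mod 289)
8^136 ≡ 1 (mod 289) ✓
So ord_289(8) = 136, hence |⟨8⟩| = 136.
[(Z/289Z)^× : ⟨8⟩] = 272/136 = 2.

2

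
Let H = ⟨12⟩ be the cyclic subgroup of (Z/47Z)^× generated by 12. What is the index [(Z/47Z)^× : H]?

By Lagrange's theorem, ord_47(12) divides φ(47) = 47 − 1 = 46 = 2 · 23.
Divisors of 46: 1, 2, 23, 46.
Test each divisor d:
12^1 ≡ 12
12^2 ≡ 3
12^23 ≡ 1
So ord_47(12) = 23, hence |⟨12⟩| = 23.
[(Z/47Z)^× : ⟨12⟩] = 46/23 = 2.

2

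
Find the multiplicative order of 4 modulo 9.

ord(4) | φ(9) = φ(3^2) = 3·(3−1) = 6 = 2 · 3.
Divisors of 6: 1, 2, 3, 6.
Check 4^d mod 9 for each divisor in increasing order:
4^1 ≡ 4
4^2 ≡ 7
4^3 ≡ 1
So ord_9(4) = 3.

3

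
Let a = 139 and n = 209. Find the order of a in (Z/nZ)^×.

ord(139) | φ(209) = φ(11·19) = (11−1)·(19−1) = 10·18 = 180 = 2^2 · 3^2 · 5.
Divisors of 180: 1, 2, 3, 4, 5, 6, 9, 10, 12, 15, 18, 20, 30, 36, 45, 60, 90, 180.
Check 139^d mod 209 for each divisor in increasing order:
139^1 ≡ 139 (mod 209)
139^2 ≡ 93 (mod 209)
139^3 ≡ 178 (mod 209)
139^4 ≡ 80 (mod 209)
139^5 ≡ 43 (mod 209)
139^6 ≡ 125 (mod 209)
139^9 ≡ 96 (mod 209)
139^10 ≡ 177 (mod 209)
139^12 ≡ 159 (mod 209)
139^15 ≡ 87 (mod 209)
139^18 ≡ 20 (mod 209)
139^20 ≡ 188 (mod 209)
139^30 ≡ 45 (mod 209)
139^36 ≡ 191 (mod 209)
139^45 ≡ 153 (mod 209)
139^60 ≡ 144 (mod 209)
139^90 ≡ 1 (mod 209) ✓
The smallest such exponent is 90, so the order of 139 is 90.

90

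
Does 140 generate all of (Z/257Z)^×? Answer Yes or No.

φ(257) = 257 − 1 = 256 = 2^8.
It suffices to check that the order of 140 is not a proper divisor of 256: compute 140^(256/q) for q ∈ {2}.
140^128 ≡ 1 (mod 257)  [q = 2: ≡ 1 ✗]
Since 140^128 ≡ 1, the order of 140 divides 128 < 256, so 140 is not a primitive root.

No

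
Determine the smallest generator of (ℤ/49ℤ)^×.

φ(49) = φ(7^2) = 7·(7−1) = 42 = 2 · 3 · 7.
Test candidates g = 2, 3, … against the prime factors q ∈ {2, 3, 7} of φ(49): g is a generator iff g^(42/q) ≢ 1 for every such q.
g = 2: 2^21 ≡ 1 — hits 1, so not a primitive root.
g = 3: 3^21 ≡ 48; 3^14 ≡ 30; 3^6 ≡ 43 — none is 1, so 3 is a primitive root.
Hence the least primitive root of 49 is 3.

3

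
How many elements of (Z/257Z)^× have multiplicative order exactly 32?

16

φ(257) = 257 − 1 = 256 = 2^8.
Since (Z/257Z)^× is cyclic of order 256, the number of elements of order d is φ(d) when d | 256 and 0 otherwise.
32 = 2^5 divides 256, and φ(32) = 16.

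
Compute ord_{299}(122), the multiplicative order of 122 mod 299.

44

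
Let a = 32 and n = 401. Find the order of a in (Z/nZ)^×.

40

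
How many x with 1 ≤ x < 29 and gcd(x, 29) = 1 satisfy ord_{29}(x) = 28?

φ(29) = 29 − 1 = 28 = 2^2 · 7.
In a cyclic group of order 28, there are φ(d) elements of order d for each divisor d of 28, and zero for non-divisors.
28 = 2^2 · 7 divides 28, and φ(28) = 12.

12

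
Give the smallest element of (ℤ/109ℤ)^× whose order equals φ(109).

φ(109) = 109 − 1 = 108 = 2^2 · 3^3.
g is a primitive root iff g^(108/q) ≢ 1 (mod 109) for each prime q ∈ {2, 3}.
g = 2: 2^54 ≡ 108; 2^36 ≡ 1 — hits 1, so not a primitive root.
g = 3: 3^54 ≡ 1 — hits 1, so not a primitive root.
g = 4: 4^54 ≡ 1 — hits 1, so not a primitive root.
g = 5: 5^54 ≡ 1 — hits 1, so not a primitive root.
g = 6: 6^54 ≡ 108; 6^36 ≡ 63 — none is 1, so 6 is a primitive root.
So 6 is the smallest generator of (Z/109Z)^×.

6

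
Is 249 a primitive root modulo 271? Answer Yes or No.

Yes

φ(271) = 271 − 1 = 270 = 2 · 3^3 · 5.
It suffices to check that the order of 249 is not a proper divisor of 270: compute 249^(270/q) for q ∈ {2, 3, 5}.
249^135 ≡ 270 (mod 271)  [q = 2: ≢ 1 ✓]
249^90 ≡ 28 (mod 271)  [q = 3: ≢ 1 ✓]
249^54 ≡ 100 (mod 271)  [q = 5: ≢ 1 ✓]
Every test exponent gives a nontrivial residue, hence 249 generates the full group.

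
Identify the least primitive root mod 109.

6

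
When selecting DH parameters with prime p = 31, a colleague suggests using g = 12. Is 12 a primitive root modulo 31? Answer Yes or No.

Yes

φ(31) = 31 − 1 = 30 = 2 · 3 · 5.
Test 12^(30/q) mod 31 for each prime factor q of 30:
12^15 ≡ 30 (mod 31)  [q = 2: ≢ 1 ✓]
12^10 ≡ 25 (mod 31)  [q = 3: ≢ 1 ✓]
12^6 ≡ 2 (mod 31)  [q = 5: ≢ 1 ✓]
All checks pass, so 12 has order 30 and is a primitive root modulo 31.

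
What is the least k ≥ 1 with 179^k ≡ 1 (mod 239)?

238

The order of 179 must divide φ(239) = 239 − 1 = 238 = 2 · 7 · 17.
Divisors of 238: 1, 2, 7, 14, 17, 34, 119, 238.
Check 179^d mod 239 for each divisor in increasing order:
179^1 ≡ 179 (mod 239)
179^2 ≡ 15 (mod 239)
179^7 ≡ 172 (mod 239)
179^14 ≡ 187 (mod 239)
179^17 ≡ 195 (mod 239)
179^34 ≡ 24 (mod 239)
179^119 ≡ 238 (mod 239)
179^238 ≡ 1 (mod 239) ✓
So ord_239(179) = 238.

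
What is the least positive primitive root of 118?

φ(118) = φ(2)·φ(59) = 1·58 = 58 = 2 · 29.
Test candidates g = 2, 3, … against the prime factors q ∈ {2, 29} of φ(118): g is a generator iff g^(58/q) ≢ 1 for every such q.
g = 2: gcd(2, 118) = 2 > 1, not a unit — skip.
g = 3: 3^29 ≡ 1 — hits 1, so not a primitive root.
g = 4: gcd(4, 118) = 2 > 1, not a unit — skip.
g = 5: 5^29 ≡ 1 — hits 1, so not a primitive root.
g = 6: gcd(6, 118) = 2 > 1, not a unit — skip.
g = 7: 7^29 ≡ 1 — hits 1, so not a primitive root.
g = 8: gcd(8, 118) = 2 > 1, not a unit — skip.
g = 9: 9^29 ≡ 1 — hits 1, so not a primitive root.
g = 10: gcd(10, 118) = 2 > 1, not a unit — skip.
g = 11: 11^29 ≡ 117; 11^2 ≡ 3 — none is 1, so 11 is a primitive root.
Hence the least primitive root of 118 is 11.

11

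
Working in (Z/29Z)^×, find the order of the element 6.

14

ord(6) | φ(29) = 29 − 1 = 28 = 2^2 · 7.
Divisors of 28: 1, 2, 4, 7, 14, 28.
Check 6^d mod 29 for each divisor in increasing order:
6^1 ≡ 6 (mod 29)
6^2 ≡ 7 (mod 29)
6^4 ≡ 20 (mod 29)
6^7 ≡ 28 (mod 29)
6^14 ≡ 1 (mod 29) ✓
Therefore the multiplicative order of 6 modulo 29 is 14.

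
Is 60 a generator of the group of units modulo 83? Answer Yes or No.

Yes

φ(83) = 83 − 1 = 82 = 2 · 41.
An element g generates (Z/83Z)^× iff g^(82/q) ≢ 1 (mod 83) for each prime q ∈ {2, 41}.
60^41 ≡ 82 (mod 83)  [q = 2: ≢ 1 ✓]
60^2 ≡ 31 (mod 83)  [q = 41: ≢ 1 ✓]
Every test exponent gives a nontrivial residue, hence 60 generates the full group.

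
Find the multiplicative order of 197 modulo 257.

By Lagrange's theorem, ord_257(197) divides φ(257) = 257 − 1 = 256 = 2^8.
Divisors of 256: 1, 2, 4, 8, 16, 32, 64, 128, 256.
Evaluate successive powers at the divisors of 256:
197^1 ≡ 197 (mod 257)
197^2 ≡ 2 (mod 257)
197^4 ≡ 4 (mod 257)
197^8 ≡ 16 (mod 257)
197^16 ≡ 256 (mod 257)
197^32 ≡ 1 (mod 257) ✓
The smallest such exponent is 32, so the order of 197 is 32.

32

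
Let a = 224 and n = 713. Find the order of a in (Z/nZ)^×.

330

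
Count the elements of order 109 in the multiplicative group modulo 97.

φ(97) = 97 − 1 = 96 = 2^5 · 3.
In a cyclic group of order 96, there are φ(d) elements of order d for each divisor d of 96, and zero for non-divisors.
Since 109 ∤ 96, the count is 0.

0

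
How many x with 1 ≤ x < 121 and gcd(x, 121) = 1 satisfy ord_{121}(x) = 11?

φ(121) = φ(11^2) = 11·(11−1) = 110 = 2 · 5 · 11.
(Z/121Z)^× is cyclic (|G| = 110); a cyclic group of order m has exactly φ(d) elements of each order d | m, and none otherwise.
11 | 110, and φ(11) = 11 − 1 = 10.

10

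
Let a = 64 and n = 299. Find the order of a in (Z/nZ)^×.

Since 64 ∈ (Z/299Z)^×, its order divides φ(299) = φ(13·23) = (13−1)·(23−1) = 12·22 = 264 = 2^3 · 3 · 11.
Divisors of 264: 1, 2, 3, 4, 6, 8, 11, 12, 22, 24, 33, 44, 66, 88, 132, 264.
Compute 64^d (mod 299) for the divisors d until we hit 1:
64^1 ≡ 64 (mod 299)
64^2 ≡ 209 (mod 299)
64^3 ≡ 220 (mod 299)
64^4 ≡ 27 (mod 299)
64^6 ≡ 261 (mod 299)
64^8 ≡ 131 (mod 299)
64^11 ≡ 116 (mod 299)
64^12 ≡ 248 (mod 299)
64^22 ≡ 1 (mod 299) ✓
Therefore the multiplicative order of 64 modulo 299 is 22.

22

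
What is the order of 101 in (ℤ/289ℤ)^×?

34

By Lagrange's theorem, ord_289(101) divides φ(289) = φ(17^2) = 17·(17−1) = 272 = 2^4 · 17.
Divisors of 272: 1, 2, 4, 8, 16, 17, 34, 68, 136, 272.
Check 101^d mod 289 for each divisor in increasing order:
101^1 ≡ 101 (mod 289)
101^2 ≡ 86 (mod 289)
101^4 ≡ 171 (mod 289)
101^8 ≡ 52 (mod 289)
101^16 ≡ 103 (mod 289)
101^17 ≡ 288 (mod 289)
101^34 ≡ 1 (mod 289) ✓
So ord_289(101) = 34.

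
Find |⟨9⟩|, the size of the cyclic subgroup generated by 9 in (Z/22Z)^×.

5

By Lagrange's theorem, ord_22(9) divides φ(22) = φ(2)·φ(11) = 1·10 = 10 = 2 · 5.
Divisors of 10: 1, 2, 5, 10.
Test each divisor d:
9^1 ≡ 9
9^2 ≡ 15
9^5 ≡ 1
So ord_22(9) = 5.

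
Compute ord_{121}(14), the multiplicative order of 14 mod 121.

Since 14 ∈ (Z/121Z)^×, its order divides φ(121) = φ(11^2) = 11·(11−1) = 110 = 2 · 5 · 11.
Divisors of 110: 1, 2, 5, 10, 11, 22, 55, 110.
Evaluate successive powers at the divisors of 110:
14^1 ≡ 14
14^2 ≡ 75
14^5 ≡ 100
14^10 ≡ 78
14^11 ≡ 3
14^22 ≡ 9
14^55 ≡ 1
Hence ord(14) = 55.

55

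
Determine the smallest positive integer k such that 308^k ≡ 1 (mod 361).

By Lagrange's theorem, ord_361(308) divides φ(361) = φ(19^2) = 19·(19−1) = 342 = 2 · 3^2 · 19.
Divisors of 342: 1, 2, 3, 6, 9, 18, 19, 38, 57, 114, 171, 342.
Compute 308^d (mod 361) for the divisors d until we hit 1:
308^1 ≡ 308
308^2 ≡ 282
308^3 ≡ 216
308^6 ≡ 87
308^9 ≡ 20
308^18 ≡ 39
308^19 ≡ 99
308^38 ≡ 54
308^57 ≡ 292
308^114 ≡ 68
308^171 ≡ 1
So ord_361(308) = 171.

171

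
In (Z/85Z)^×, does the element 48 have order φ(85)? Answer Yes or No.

85 = 5 · 17 is a product of two distinct odd primes, so (Z/85Z)^× ≅ (Z/5Z)^× × (Z/17Z)^× is not cyclic.
No primitive root modulo 85 exists; in particular 48 is not one.

No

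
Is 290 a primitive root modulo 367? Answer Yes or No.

φ(367) = 367 − 1 = 366 = 2 · 3 · 61.
290 is a primitive root mod 367 iff 290^(φ(367)/q) ≢ 1 for every prime q | φ(367), i.e. q ∈ {2, 3, 61}.
290^183 ≡ 1 (mod 367)  [q = 2: ≡ 1 ✗]
290^122 ≡ 283 (mod 367)  [q = 3: ≢ 1 ✓]
290^6 ≡ 225 (mod 367)  [q = 61: ≢ 1 ✓]
Since 290^183 ≡ 1, the order of 290 divides 183 < 366, so 290 is not a primitive root.

No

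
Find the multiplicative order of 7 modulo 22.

10

Since 7 ∈ (Z/22Z)^×, its order divides φ(22) = φ(2)·φ(11) = 1·10 = 10 = 2 · 5.
Divisors of 10: 1, 2, 5, 10.
Evaluate successive powers at the divisors of 10:
7^1 ≡ 7
7^2 ≡ 5
7^5 ≡ 21
7^10 ≡ 1
The smallest such exponent is 10, so the order of 7 is 10.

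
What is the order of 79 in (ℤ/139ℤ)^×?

23

By Lagrange's theorem, ord_139(79) divides φ(139) = 139 − 1 = 138 = 2 · 3 · 23.
Divisors of 138: 1, 2, 3, 6, 23, 46, 69, 138.
Check 79^d mod 139 for each divisor in increasing order:
79^1 ≡ 79 (mod 139)
79^2 ≡ 125 (mod 139)
79^3 ≡ 6 (mod 139)
79^6 ≡ 36 (mod 139)
79^23 ≡ 1 (mod 139) ✓
So ord_139(79) = 23.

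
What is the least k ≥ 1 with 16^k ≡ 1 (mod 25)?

5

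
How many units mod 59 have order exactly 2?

φ(59) = 59 − 1 = 58 = 2 · 29.
(Z/59Z)^× is cyclic (|G| = 58); a cyclic group of order m has exactly φ(d) elements of each order d | m, and none otherwise.
2 | 58, and φ(2) = 2 − 1 = 1.

1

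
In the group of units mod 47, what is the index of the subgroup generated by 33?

1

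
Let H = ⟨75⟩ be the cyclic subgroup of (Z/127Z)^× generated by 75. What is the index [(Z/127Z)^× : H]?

By Lagrange's theorem, ord_127(75) divides φ(127) = 127 − 1 = 126 = 2 · 3^2 · 7.
Divisors of 126: 1, 2, 3, 6, 7, 9, 14, 18, 21, 42, 63, 126.
Evaluate successive powers at the divisors of 126:
75^1 ≡ 75 (mod 127)
75^2 ≡ 37 (mod 127)
75^3 ≡ 108 (mod 127)
75^6 ≡ 107 (mod 127)
75^7 ≡ 24 (mod 127)
75^9 ≡ 126 (mod 127)
75^14 ≡ 68 (mod 127)
75^18 ≡ 1 (mod 127) ✓
Thus |⟨75⟩| = ord(75) = 18.
Index = |(Z/127Z)^×| / |⟨75⟩| = 126 / 18 = 7.

7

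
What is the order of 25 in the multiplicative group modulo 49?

21

ord(25) | φ(49) = φ(7^2) = 7·(7−1) = 42 = 2 · 3 · 7.
Divisors of 42: 1, 2, 3, 6, 7, 14, 21, 42.
Evaluate successive powers at the divisors of 42:
25^1 ≡ 25
25^2 ≡ 37
25^3 ≡ 43
25^6 ≡ 36
25^7 ≡ 18
25^14 ≡ 30
25^21 ≡ 1
Hence ord(25) = 21.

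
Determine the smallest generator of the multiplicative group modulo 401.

3

φ(401) = 401 − 1 = 400 = 2^4 · 5^2.
Test candidates g = 2, 3, … against the prime factors q ∈ {2, 5} of φ(401): g is a generator iff g^(400/q) ≢ 1 for every such q.
g = 2: 2^200 ≡ 1 — hits 1, so not a primitive root.
g = 3: 3^200 ≡ 400; 3^80 ≡ 72 — none is 1, so 3 is a primitive root.
So 3 is the smallest generator of (Z/401Z)^×.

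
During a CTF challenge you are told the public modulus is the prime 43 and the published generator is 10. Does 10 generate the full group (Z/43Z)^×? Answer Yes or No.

φ(43) = 43 − 1 = 42 = 2 · 3 · 7.
Test 10^(42/q) mod 43 for each prime factor q of 42:
10^21 ≡ 1 (mod 43)  [q = 2: ≡ 1 ✗]
10^14 ≡ 36 (mod 43)  [q = 3: ≢ 1 ✓]
10^6 ≡ 35 (mod 43)  [q = 7: ≢ 1 ✓]
The check at q = 2 fails, so 10 generates a proper subgroup.

No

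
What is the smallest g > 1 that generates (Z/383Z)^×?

5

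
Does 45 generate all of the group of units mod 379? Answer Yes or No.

No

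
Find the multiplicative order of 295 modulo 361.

342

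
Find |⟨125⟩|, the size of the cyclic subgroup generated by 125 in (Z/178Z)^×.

44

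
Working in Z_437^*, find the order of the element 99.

198

The order of 99 must divide φ(437) = φ(19·23) = (19−1)·(23−1) = 18·22 = 396 = 2^2 · 3^2 · 11.
Divisors of 396: 1, 2, 3, 4, 6, 9, 11, 12, 18, 22, 33, 36, 44, 66, 99, 132, 198, 396.
Compute 99^d (mod 437) for the divisors d until we hit 1:
99^1 ≡ 99 (mod 437)
99^2 ≡ 187 (mod 437)
99^3 ≡ 159 (mod 437)
99^4 ≡ 9 (mod 437)
99^6 ≡ 372 (mod 437)
99^9 ≡ 153 (mod 437)
99^11 ≡ 206 (mod 437)
99^12 ≡ 292 (mod 437)
99^18 ≡ 248 (mod 437)
99^22 ≡ 47 (mod 437)
99^33 ≡ 68 (mod 437)
99^36 ≡ 324 (mod 437)
99^44 ≡ 24 (mod 437)
99^66 ≡ 254 (mod 437)
99^99 ≡ 229 (mod 437)
99^132 ≡ 277 (mod 437)
99^198 ≡ 1 (mod 437) ✓
So ord_437(99) = 198.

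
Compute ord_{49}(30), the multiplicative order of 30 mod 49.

3

ord(30) | φ(49) = φ(7^2) = 7·(7−1) = 42 = 2 · 3 · 7.
Divisors of 42: 1, 2, 3, 6, 7, 14, 21, 42.
Check 30^d mod 49 for each divisor in increasing order:
30^1 ≡ 30 (mod 49)
30^2 ≡ 18 (mod 49)
30^3 ≡ 1 (mod 49) ✓
Hence ord(30) = 3.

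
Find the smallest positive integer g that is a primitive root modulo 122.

φ(122) = φ(2)·φ(61) = 1·60 = 60 = 2^2 · 3 · 5.
g is a primitive root iff g^(60/q) ≢ 1 (mod 122) for each prime q ∈ {2, 3, 5}.
g = 2: gcd(2, 122) = 2 > 1, not a unit — skip.
g = 3: 3^30 ≡ 1 — hits 1, so not a primitive root.
g = 4: gcd(4, 122) = 2 > 1, not a unit — skip.
g = 5: 5^30 ≡ 1 — hits 1, so not a primitive root.
g = 6: gcd(6, 122) = 2 > 1, not a unit — skip.
g = 7: 7^30 ≡ 121; 7^20 ≡ 47; 7^12 ≡ 95 — none is 1, so 7 is a primitive root.
Hence the least primitive root of 122 is 7.

7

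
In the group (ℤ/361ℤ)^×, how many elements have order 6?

2

φ(361) = φ(19^2) = 19·(19−1) = 342 = 2 · 3^2 · 19.
(Z/361Z)^× is cyclic (|G| = 342); a cyclic group of order m has exactly φ(d) elements of each order d | m, and none otherwise.
6 = 2 · 3 divides 342, and φ(6) = 2.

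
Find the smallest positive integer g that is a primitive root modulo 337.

10

φ(337) = 337 − 1 = 336 = 2^4 · 3 · 7.
g is a primitive root iff g^(336/q) ≢ 1 (mod 337) for each prime q ∈ {2, 3, 7}.
g = 2: 2^168 ≡ 1 — hits 1, so not a primitive root.
g = 3: 3^168 ≡ 1 — hits 1, so not a primitive root.
g = 4: 4^168 ≡ 1 — hits 1, so not a primitive root.
g = 5: 5^168 ≡ 336; 5^112 ≡ 1 — hits 1, so not a primitive root.
g = 6: 6^168 ≡ 1 — hits 1, so not a primitive root.
g = 7: 7^168 ≡ 1 — hits 1, so not a primitive root.
g = 8: 8^168 ≡ 1 — hits 1, so not a primitive root.
g = 9: 9^168 ≡ 1 — hits 1, so not a primitive root.
g = 10: 10^168 ≡ 336; 10^112 ≡ 128; 10^48 ≡ 175 — none is 1, so 10 is a primitive root.
Hence the least primitive root of 337 is 10.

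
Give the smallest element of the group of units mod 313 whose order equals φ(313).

10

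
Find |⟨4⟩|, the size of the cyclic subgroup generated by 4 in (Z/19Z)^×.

By Lagrange's theorem, ord_19(4) divides φ(19) = 19 − 1 = 18 = 2 · 3^2.
Divisors of 18: 1, 2, 3, 6, 9, 18.
Check 4^d mod 19 for each divisor in increasing order:
4^1 ≡ 4 (mod 19)
4^2 ≡ 16 (mod 19)
4^3 ≡ 7 (mod 19)
4^6 ≡ 11 (mod 19)
4^9 ≡ 1 (mod 19) ✓
So ord_19(4) = 9.

9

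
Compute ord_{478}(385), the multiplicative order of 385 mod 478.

ord(385) | φ(478) = φ(2)·φ(239) = 1·238 = 238 = 2 · 7 · 17.
Divisors of 238: 1, 2, 7, 14, 17, 34, 119, 238.
Evaluate successive powers at the divisors of 238:
385^1 ≡ 385 (mod 478)
385^2 ≡ 45 (mod 478)
385^7 ≡ 315 (mod 478)
385^14 ≡ 279 (mod 478)
385^17 ≡ 139 (mod 478)
385^34 ≡ 201 (mod 478)
385^119 ≡ 477 (mod 478)
385^238 ≡ 1 (mod 478) ✓
Therefore the multiplicative order of 385 modulo 478 is 238.

238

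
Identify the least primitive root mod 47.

φ(47) = 47 − 1 = 46 = 2 · 23.
g is a primitive root iff g^(46/q) ≢ 1 (mod 47) for each prime q ∈ {2, 23}.
g = 2: 2^23 ≡ 1 — hits 1, so not a primitive root.
g = 3: 3^23 ≡ 1 — hits 1, so not a primitive root.
g = 4: 4^23 ≡ 1 — hits 1, so not a primitive root.
g = 5: 5^23 ≡ 46; 5^2 ≡ 25 — none is 1, so 5 is a primitive root.
The smallest primitive root modulo 47 is 5.

5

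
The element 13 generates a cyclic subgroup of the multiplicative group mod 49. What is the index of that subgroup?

3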